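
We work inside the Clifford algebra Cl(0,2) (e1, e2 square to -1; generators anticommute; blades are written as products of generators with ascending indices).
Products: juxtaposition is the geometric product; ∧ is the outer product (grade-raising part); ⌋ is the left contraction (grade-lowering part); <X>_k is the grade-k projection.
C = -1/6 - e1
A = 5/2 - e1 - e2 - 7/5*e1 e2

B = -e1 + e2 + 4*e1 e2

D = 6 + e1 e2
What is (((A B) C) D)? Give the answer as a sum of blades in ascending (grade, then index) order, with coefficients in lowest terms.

step 1: 28/5 - 51/10*e1 + 79/10*e2 + 8*e1 e2
step 2: -181/30 - 19/4*e1 - 559/60*e2 + 197/30*e1 e2
step 3: -1283/30 - 2269/60*e1 - 1023/20*e2 + 1001/30*e1 e2
Answer: -1283/30 - 2269/60*e1 - 1023/20*e2 + 1001/30*e1 e2


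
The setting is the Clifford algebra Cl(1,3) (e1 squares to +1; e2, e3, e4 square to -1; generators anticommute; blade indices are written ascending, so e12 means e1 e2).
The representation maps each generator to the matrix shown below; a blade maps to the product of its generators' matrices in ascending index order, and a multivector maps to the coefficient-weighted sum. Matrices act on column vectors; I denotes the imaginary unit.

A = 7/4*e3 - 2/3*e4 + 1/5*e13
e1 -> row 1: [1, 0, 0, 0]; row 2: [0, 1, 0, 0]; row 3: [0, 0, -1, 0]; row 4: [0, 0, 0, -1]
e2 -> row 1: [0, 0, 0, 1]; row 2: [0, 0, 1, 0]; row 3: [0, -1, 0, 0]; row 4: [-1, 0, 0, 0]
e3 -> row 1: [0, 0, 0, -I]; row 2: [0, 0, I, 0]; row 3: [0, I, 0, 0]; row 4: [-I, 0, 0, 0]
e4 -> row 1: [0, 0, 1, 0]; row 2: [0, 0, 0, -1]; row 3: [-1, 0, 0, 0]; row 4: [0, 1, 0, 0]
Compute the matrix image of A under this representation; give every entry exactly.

Bivector images (products of the table entries): rho(e13) = rho(e1)rho(e3) = row 1: [0, 0, 0, -I]; row 2: [0, 0, I, 0]; row 3: [0, -I, 0, 0]; row 4: [I, 0, 0, 0].
M = (7/4)*rho(e3) + (-2/3)*rho(e4) + (1/5)*rho(e13), summed entrywise:
Answer: row 1: [0, 0, -2/3, -39*I/20]; row 2: [0, 0, 39*I/20, 2/3]; row 3: [2/3, 31*I/20, 0, 0]; row 4: [-31*I/20, -2/3, 0, 0]


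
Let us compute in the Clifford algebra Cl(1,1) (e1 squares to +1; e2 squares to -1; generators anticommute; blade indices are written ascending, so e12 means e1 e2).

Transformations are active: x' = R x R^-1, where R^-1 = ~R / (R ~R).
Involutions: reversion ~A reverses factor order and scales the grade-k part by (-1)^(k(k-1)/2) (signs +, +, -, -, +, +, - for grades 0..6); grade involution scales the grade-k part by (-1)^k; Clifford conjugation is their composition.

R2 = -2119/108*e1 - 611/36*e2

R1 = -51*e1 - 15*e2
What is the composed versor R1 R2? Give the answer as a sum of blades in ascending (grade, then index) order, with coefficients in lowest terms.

Distribute over the terms of R1 (each basis-blade product reordered to ascending indices, repeated generators contracted through their squares):
(-51*e1) R2 = 36023/36 + 10387/12*e12
(-15*e2) R2 = -3055/12 - 10595/36*e12
Summing the partial products and collecting blades:
Answer: 13429/18 + 10283/18*e12


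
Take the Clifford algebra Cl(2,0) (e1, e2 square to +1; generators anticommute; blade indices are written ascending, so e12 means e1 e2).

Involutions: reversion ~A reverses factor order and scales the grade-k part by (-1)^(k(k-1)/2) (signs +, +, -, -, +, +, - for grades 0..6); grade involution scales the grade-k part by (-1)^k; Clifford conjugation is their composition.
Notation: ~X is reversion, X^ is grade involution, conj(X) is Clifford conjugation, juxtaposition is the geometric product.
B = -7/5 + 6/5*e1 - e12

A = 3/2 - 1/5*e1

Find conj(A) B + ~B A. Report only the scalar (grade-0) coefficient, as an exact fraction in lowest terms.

first term: -93/50 + 38/25*e1 - 1/5*e2 - 3/2*e12
second term: -117/50 + 52/25*e1 + 1/5*e2 + 3/2*e12
Answer: -21/5


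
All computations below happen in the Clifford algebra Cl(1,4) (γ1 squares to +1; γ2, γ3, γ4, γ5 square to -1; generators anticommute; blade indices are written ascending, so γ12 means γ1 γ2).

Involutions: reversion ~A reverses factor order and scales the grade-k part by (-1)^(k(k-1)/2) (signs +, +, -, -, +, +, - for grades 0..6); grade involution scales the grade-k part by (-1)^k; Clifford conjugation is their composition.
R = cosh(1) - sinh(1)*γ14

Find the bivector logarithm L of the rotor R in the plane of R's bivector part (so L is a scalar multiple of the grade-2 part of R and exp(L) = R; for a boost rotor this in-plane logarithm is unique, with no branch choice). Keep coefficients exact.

The scalar part of R is cosh(1), which fixes the rapidity magnitude through cosh (cosh is even, so it cannot fix the sign — the bivector part carries that); dividing the bivector part by sinh of the rapidity gives the plane, and L = rapidity * plane, where the joint sign ambiguity of (rapidity, plane) cancels in the product.
Concretely: cosh(rapidity) = cosh(1) gives rapidity = ±1, and since rapidity/sinh(rapidity) is even the sign is immaterial: L = (rapidity/sinh(rapidity)) * <R>_2 = (1/sinh(1)) * <R>_2.
Answer: -γ14


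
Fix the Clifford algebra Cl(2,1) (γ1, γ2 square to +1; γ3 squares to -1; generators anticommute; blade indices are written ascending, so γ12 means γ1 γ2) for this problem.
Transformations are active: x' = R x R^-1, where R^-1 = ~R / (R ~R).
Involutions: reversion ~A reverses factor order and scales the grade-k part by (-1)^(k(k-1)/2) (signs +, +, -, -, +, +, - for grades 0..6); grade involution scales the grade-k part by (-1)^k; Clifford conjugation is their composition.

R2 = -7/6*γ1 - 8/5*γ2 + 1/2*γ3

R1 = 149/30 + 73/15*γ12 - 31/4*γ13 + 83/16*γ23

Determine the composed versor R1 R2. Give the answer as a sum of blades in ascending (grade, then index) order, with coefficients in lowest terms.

Distribute over the terms of R2 (each basis-blade product reordered to ascending indices, repeated generators contracted through their squares):
R1 (-7/6*γ1) = -1043/180*γ1 + 511/90*γ2 - 217/24*γ3 - 581/96*γ123
R1 (-8/5*γ2) = -584/75*γ1 - 596/75*γ2 + 83/10*γ3 - 62/5*γ123
R1 (1/2*γ3) = 31/8*γ1 - 83/32*γ2 + 149/60*γ3 + 73/30*γ123
Summing the partial products and collecting blades:
Answer: -17471/1800*γ1 - 35011/7200*γ2 + 209/120*γ3 - 2563/160*γ123


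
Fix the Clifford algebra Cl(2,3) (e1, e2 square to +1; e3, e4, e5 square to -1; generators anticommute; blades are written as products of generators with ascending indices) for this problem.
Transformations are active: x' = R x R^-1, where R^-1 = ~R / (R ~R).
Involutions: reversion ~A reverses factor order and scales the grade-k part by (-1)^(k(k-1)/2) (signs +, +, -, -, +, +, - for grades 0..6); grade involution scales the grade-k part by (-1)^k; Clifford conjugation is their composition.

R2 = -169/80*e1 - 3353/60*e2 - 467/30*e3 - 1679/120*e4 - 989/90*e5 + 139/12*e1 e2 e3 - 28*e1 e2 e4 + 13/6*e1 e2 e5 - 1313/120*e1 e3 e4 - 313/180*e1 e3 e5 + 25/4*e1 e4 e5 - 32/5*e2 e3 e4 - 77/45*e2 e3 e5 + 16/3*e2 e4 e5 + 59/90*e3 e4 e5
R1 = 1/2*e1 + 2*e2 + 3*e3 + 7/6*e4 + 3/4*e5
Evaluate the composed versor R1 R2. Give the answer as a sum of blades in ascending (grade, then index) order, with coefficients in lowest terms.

Distribute over the terms of R1 (each basis-blade product reordered to ascending indices, repeated generators contracted through their squares):
(1/2*e1) R2 = -169/160 - 3353/120*e1 e2 - 467/60*e1 e3 - 1679/240*e1 e4 - 989/180*e1 e5 + 139/24*e2 e3 - 14*e2 e4 + 13/12*e2 e5 - 1313/240*e3 e4 - 313/360*e3 e5 + 25/8*e4 e5 - 16/5*e1 e2 e3 e4 - 77/90*e1 e2 e3 e5 + 8/3*e1 e2 e4 e5 + 59/180*e1 e3 e4 e5
(2*e2) R2 = -3353/30 + 169/40*e1 e2 - 139/6*e1 e3 + 56*e1 e4 - 13/3*e1 e5 - 467/15*e2 e3 - 1679/60*e2 e4 - 989/45*e2 e5 - 64/5*e3 e4 - 154/45*e3 e5 + 32/3*e4 e5 + 1313/60*e1 e2 e3 e4 + 313/90*e1 e2 e3 e5 - 25/2*e1 e2 e4 e5 + 59/45*e2 e3 e4 e5
(3*e3) R2 = 467/10 - 139/4*e1 e2 + 507/80*e1 e3 - 1313/40*e1 e4 - 313/60*e1 e5 + 3353/20*e2 e3 - 96/5*e2 e4 - 77/15*e2 e5 - 1679/40*e3 e4 - 989/30*e3 e5 - 59/30*e4 e5 - 84*e1 e2 e3 e4 + 13/2*e1 e2 e3 e5 - 75/4*e1 e3 e4 e5 - 16*e2 e3 e4 e5
(7/6*e4) R2 = 11753/720 + 98/3*e1 e2 + 9191/720*e1 e3 + 1183/480*e1 e4 + 175/24*e1 e5 + 112/15*e2 e3 + 23471/360*e2 e4 + 56/9*e2 e5 + 3269/180*e3 e4 + 413/540*e3 e5 - 6923/540*e4 e5 - 973/72*e1 e2 e3 e4 + 91/36*e1 e2 e4 e5 - 2191/1080*e1 e3 e4 e5 - 539/270*e2 e3 e4 e5
(3/4*e5) R2 = 989/120 - 13/8*e1 e2 + 313/240*e1 e3 - 75/16*e1 e4 + 507/320*e1 e5 + 77/60*e2 e3 - 4*e2 e4 + 3353/80*e2 e5 - 59/120*e3 e4 + 467/40*e3 e5 + 1679/160*e4 e5 - 139/16*e1 e2 e3 e5 + 21*e1 e2 e4 e5 + 1313/160*e1 e3 e4 e5 + 24/5*e2 e3 e4 e5
Summing the partial products and collecting blades:
Answer: -59843/1440 - 1097/40*e1 e2 - 7591/720*e1 e3 + 2233/160*e1 e4 - 3553/576*e1 e5 + 18127/120*e2 e3 + 1/72*e2 e4 + 15917/720*e2 e5 - 6131/144*e3 e4 - 6701/270*e3 e5 + 41033/4320*e4 e5 - 28379/360*e1 e2 e3 e4 + 313/720*e1 e2 e3 e5 + 493/36*e1 e2 e4 e5 - 52897/4320*e1 e3 e4 e5 - 3209/270*e2 e3 e4 e5


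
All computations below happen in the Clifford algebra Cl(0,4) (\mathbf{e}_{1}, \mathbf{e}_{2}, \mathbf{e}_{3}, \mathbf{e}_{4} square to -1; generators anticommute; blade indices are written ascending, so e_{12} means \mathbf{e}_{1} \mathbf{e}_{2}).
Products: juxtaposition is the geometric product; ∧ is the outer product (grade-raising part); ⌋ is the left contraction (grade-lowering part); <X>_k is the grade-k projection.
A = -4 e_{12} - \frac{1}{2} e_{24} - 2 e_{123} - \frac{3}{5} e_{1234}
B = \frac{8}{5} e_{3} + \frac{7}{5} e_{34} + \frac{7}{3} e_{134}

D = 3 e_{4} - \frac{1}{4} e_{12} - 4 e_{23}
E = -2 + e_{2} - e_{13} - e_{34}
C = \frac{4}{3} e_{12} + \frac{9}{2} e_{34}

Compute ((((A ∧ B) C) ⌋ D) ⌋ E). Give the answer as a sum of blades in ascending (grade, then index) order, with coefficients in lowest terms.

step 1: -\frac{32}{5} e_{123} + \frac{4}{5} e_{234} - \frac{28}{5} e_{1234}
step 2: -\frac{18}{5} e_{2} + \frac{128}{15} e_{3} + \frac{126}{5} e_{12} + \frac{112}{15} e_{34} + \frac{144}{5} e_{124} + \frac{16}{15} e_{134}
step 3: \frac{63}{10} + \frac{9}{10} e_{1} - \frac{512}{15} e_{2} - \frac{72}{5} e_{3}
step 4: \frac{323}{15} + \frac{72}{5} e_{1} + \frac{63}{10} e_{2} + \frac{9}{10} e_{3} - \frac{72}{5} e_{4} - \frac{63}{10} e_{13} - \frac{63}{10} e_{34}
Answer: \frac{323}{15} + \frac{72}{5} e_{1} + \frac{63}{10} e_{2} + \frac{9}{10} e_{3} - \frac{72}{5} e_{4} - \frac{63}{10} e_{13} - \frac{63}{10} e_{34}


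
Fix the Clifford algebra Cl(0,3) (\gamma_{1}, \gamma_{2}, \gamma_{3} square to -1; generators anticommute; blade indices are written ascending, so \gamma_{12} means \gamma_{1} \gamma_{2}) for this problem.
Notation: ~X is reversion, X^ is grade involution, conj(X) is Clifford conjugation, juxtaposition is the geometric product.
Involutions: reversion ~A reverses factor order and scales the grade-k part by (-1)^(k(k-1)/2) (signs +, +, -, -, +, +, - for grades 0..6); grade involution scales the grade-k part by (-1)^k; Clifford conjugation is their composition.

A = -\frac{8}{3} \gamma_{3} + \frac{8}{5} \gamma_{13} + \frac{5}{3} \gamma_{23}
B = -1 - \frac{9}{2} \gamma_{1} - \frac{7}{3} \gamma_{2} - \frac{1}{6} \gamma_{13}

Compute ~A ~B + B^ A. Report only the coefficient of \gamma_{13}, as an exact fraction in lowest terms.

first term: \frac{4}{15} - \frac{4}{9} \gamma_{1} + \frac{619}{45} \gamma_{3} + \frac{5}{18} \gamma_{12} - \frac{52}{5} \gamma_{13} - \frac{41}{9} \gamma_{23} + \frac{113}{30} \gamma_{123}
second term: \frac{4}{15} - \frac{4}{9} \gamma_{1} - \frac{379}{45} \gamma_{3} - \frac{5}{18} \gamma_{12} - \frac{68}{5} \gamma_{13} - \frac{71}{9} \gamma_{23} + \frac{113}{30} \gamma_{123}
Answer: -24


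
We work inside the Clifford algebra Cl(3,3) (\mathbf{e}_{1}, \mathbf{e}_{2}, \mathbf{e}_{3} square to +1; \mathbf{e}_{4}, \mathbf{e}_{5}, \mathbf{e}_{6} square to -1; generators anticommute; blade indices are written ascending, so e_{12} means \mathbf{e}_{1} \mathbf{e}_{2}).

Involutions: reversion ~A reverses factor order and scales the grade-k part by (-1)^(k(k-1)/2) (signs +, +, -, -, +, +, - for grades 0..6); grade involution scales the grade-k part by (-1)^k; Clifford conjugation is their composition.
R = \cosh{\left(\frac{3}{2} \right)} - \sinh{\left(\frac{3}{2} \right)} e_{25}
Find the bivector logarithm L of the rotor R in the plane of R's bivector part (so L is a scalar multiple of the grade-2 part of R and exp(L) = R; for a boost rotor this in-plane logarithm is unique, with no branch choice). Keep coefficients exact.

The scalar part of R is \cosh{\left(\frac{3}{2} \right)}, which determines |rapidity| via cosh; the sign lives in the bivector part, and pairing them (bivector part over sinh of the rapidity = the plane) gives the unique in-plane L = rapidity * plane.
Concretely: cosh(rapidity) = \cosh{\left(\frac{3}{2} \right)} gives rapidity = ±\frac{3}{2}, and since rapidity/sinh(rapidity) is even the sign is immaterial: L = (rapidity/sinh(rapidity)) * <R>_2 = (\frac{3}{2 \sinh{\left(\frac{3}{2} \right)}}) * <R>_2.
Answer: - \frac{3}{2} e_{25}


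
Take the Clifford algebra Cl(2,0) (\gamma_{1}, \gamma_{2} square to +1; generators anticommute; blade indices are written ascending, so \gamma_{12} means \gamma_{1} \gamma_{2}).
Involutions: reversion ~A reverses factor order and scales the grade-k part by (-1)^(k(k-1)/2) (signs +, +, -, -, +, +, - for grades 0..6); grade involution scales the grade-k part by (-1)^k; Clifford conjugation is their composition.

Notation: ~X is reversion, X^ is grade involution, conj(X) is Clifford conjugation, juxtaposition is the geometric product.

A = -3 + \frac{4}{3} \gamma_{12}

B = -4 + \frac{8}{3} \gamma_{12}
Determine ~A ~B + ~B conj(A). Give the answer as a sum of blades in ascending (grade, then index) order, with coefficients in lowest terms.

first term: \frac{76}{9} + \frac{40}{3} \gamma_{12}
second term: \frac{76}{9} + \frac{40}{3} \gamma_{12}
Answer: \frac{152}{9} + \frac{80}{3} \gamma_{12}


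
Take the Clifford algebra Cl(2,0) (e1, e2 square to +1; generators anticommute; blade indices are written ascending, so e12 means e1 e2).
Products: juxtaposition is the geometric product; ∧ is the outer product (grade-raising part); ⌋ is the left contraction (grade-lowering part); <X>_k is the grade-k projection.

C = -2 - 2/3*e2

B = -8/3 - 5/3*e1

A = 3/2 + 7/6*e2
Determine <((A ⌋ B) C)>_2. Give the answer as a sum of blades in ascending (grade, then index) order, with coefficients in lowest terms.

step 1: -4 - 5/2*e1
step 2: 8 + 5*e1 + 8/3*e2 + 5/3*e12
step 3: 5/3*e12
Answer: 5/3*e12


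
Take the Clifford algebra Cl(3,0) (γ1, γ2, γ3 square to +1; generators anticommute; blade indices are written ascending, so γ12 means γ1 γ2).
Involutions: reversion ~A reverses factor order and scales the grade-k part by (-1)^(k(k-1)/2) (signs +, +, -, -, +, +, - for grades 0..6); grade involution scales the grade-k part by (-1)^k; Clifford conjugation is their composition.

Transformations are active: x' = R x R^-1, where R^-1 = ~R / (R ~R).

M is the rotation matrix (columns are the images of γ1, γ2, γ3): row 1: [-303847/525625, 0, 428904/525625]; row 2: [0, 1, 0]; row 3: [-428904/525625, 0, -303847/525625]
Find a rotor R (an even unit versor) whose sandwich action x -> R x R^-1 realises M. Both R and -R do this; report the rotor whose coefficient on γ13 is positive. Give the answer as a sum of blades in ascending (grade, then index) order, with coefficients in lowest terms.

Method: write R = a + b12*γ12 + b13*γ13 + b23*γ23 with a^2 + b12^2 + b13^2 + b23^2 = 1 (so R^-1 = ~R). Expanding the columns R e_j ~R gives tr M = 4a^2 - 1 and, from the antisymmetric part, M21 - M12 = -4a*b12, M13 - M31 = 4a*b13, M32 - M23 = -4a*b23.
Here tr M = -82069/525625, so a^2 = (1 + tr M)/4 = 110889/525625 and a = ±333/725. Taking a = 333/725: M21 - M12 = 0, M13 - M31 = 857808/525625, M32 - M23 = 0, giving b12 = 0, b13 = 644/725, b23 = 0, i.e. R = 333/725 + 644/725*γ13.
Its γ13 coefficient is already positive.
Answer: 333/725 + 644/725*γ13. Recall the cover is two-to-one: with M of trace -82069/525625, both preimages act alike, and the stated γ13 sign chooses the sheet.


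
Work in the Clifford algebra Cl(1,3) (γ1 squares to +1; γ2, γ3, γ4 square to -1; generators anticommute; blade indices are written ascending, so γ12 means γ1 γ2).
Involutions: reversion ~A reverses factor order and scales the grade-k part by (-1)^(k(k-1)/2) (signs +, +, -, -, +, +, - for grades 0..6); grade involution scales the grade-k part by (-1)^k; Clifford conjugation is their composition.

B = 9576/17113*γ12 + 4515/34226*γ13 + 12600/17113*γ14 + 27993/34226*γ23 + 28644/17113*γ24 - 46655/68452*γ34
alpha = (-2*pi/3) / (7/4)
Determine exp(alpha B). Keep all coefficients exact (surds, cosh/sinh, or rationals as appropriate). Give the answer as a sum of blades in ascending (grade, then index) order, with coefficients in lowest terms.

B^2 term by term: the squares give (9576/17113)^2*(γ12)^2 + (4515/34226)^2*(γ13)^2 + (12600/17113)^2*(γ14)^2 + (27993/34226)^2*(γ23)^2 + (28644/17113)^2*(γ24)^2 + (-46655/68452)^2*(γ34)^2 = 91699776/292854769*(+1) + 20385225/1171419076*(+1) + 158760000/292854769*(+1) + 783608049/1171419076*(-1) + 820478736/292854769*(-1) + 2176689025/4685676304*(-1) = -49/16 (each basis 2-blade squares to minus the product of its generators' squares); cross terms between blades sharing an index anticommute and cancel; the commuting (index-disjoint) pairs give grade-4 terms 2*c*c'*(blade product), which cancel blade by blade — γ1234: -223384140/292854769 - 129327660/292854769 + 352711800/292854769 = 0 — confirming B is simple. So B^2 = -49/16.
B^2 = -49/16 — a negative square means the series sums to a rotation: l = 7/4, alpha*l = -2*pi/3, so exp(alpha B) = cos(-2*pi/3) + (sin(-2*pi/3)/(7/4))*B = -1/2 + (-2*sqrt(3)/7)*B.
Answer: -1/2 - 2736*sqrt(3)/17113*γ12 - 645*sqrt(3)/17113*γ13 - 3600*sqrt(3)/17113*γ14 - 3999*sqrt(3)/17113*γ23 - 8184*sqrt(3)/17113*γ24 + 6665*sqrt(3)/34226*γ34


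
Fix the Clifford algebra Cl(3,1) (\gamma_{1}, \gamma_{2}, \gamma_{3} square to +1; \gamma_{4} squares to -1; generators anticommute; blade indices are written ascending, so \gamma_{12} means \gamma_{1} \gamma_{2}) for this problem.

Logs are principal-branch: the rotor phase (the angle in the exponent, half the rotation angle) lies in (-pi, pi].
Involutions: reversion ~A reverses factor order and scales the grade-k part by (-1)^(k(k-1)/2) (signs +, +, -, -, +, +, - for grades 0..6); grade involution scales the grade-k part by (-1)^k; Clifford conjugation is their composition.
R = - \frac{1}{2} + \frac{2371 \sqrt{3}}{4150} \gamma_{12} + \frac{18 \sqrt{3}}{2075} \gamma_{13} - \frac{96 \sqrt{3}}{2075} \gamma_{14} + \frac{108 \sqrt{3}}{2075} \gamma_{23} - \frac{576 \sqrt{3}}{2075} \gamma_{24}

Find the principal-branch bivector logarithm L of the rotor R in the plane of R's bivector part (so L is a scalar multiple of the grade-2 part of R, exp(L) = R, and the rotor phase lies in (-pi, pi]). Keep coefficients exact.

The scalar part of R is - \frac{1}{2}, so the principal-branch rotor phase is pinned; divide the bivector part by its sine to get the unit plane — L is the phase times that plane.
Concretely: cos(phase) = - \frac{1}{2} gives phase = ±\frac{2 \pi}{3}, and since phase/sin(phase) is even the sign is immaterial: L = (phase/sin(phase)) * <R>_2 = (\frac{4 \sqrt{3} \pi}{9}) * <R>_2.
Answer: \frac{4742 \pi}{6225} \gamma_{12} + \frac{24 \pi}{2075} \gamma_{13} - \frac{128 \pi}{2075} \gamma_{14} + \frac{144 \pi}{2075} \gamma_{23} - \frac{768 \pi}{2075} \gamma_{24}


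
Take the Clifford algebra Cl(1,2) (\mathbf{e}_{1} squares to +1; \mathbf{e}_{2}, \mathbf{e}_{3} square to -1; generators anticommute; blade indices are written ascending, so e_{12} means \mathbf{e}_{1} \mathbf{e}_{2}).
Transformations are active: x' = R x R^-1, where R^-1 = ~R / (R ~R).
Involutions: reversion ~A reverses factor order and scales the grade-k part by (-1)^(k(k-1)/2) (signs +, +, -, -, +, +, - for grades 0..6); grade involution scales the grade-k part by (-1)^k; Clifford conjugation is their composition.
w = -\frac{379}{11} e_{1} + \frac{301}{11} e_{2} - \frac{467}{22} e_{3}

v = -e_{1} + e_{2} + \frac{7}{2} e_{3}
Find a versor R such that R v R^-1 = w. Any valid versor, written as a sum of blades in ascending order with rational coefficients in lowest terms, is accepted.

Since q(v) = q(w) = -\frac{49}{4}, the sum R = v + w = -\frac{390}{11} e_{1} + \frac{312}{11} e_{2} - \frac{195}{11} e_{3} does the job whenever invertible.
Answer: -\frac{390}{11} e_{1} + \frac{312}{11} e_{2} - \frac{195}{11} e_{3}


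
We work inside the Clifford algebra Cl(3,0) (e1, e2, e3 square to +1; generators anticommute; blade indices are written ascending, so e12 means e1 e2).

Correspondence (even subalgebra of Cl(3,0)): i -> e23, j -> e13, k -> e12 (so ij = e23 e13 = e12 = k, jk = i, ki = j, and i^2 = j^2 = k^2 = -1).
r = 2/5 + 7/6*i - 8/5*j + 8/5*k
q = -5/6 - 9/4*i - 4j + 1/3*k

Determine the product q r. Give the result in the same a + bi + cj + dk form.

In blades: q = -5/6 + 1/3*e12 - 4*e13 - 9/4*e23, r = 2/5 + 8/5*e12 - 8/5*e13 + 7/6*e23.
Distribute q over r term by term (generator squares from the signature, products reordered to ascending indices): (-5/6)*r = -1/3 - 4/3*e12 + 4/3*e13 - 35/36*e23; (1/3*e12)*r = -8/15 + 2/15*e12 + 7/18*e13 + 8/15*e23; (-4*e13)*r = -32/5 + 14/3*e12 - 8/5*e13 - 32/5*e23; (-9/4*e23)*r = 21/8 + 18/5*e12 + 18/5*e13 - 9/10*e23.
Sum: -557/120 + 106/15*e12 + 67/18*e13 - 1393/180*e23; translating back through the correspondence:
Answer: -557/120 - 1393/180*i + 67/18*j + 106/15*k


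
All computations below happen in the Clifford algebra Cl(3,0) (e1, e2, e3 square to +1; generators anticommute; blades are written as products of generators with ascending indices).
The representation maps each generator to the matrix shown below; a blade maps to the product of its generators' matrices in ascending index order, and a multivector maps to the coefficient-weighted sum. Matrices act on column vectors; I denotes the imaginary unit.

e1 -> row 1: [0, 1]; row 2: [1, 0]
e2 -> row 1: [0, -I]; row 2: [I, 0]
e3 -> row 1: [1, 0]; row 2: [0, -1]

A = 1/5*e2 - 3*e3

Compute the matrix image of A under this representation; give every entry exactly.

M = (1/5)*rho(e2) + (-3)*rho(e3), summed entrywise:
Answer: row 1: [-3, -I/5]; row 2: [I/5, 3]


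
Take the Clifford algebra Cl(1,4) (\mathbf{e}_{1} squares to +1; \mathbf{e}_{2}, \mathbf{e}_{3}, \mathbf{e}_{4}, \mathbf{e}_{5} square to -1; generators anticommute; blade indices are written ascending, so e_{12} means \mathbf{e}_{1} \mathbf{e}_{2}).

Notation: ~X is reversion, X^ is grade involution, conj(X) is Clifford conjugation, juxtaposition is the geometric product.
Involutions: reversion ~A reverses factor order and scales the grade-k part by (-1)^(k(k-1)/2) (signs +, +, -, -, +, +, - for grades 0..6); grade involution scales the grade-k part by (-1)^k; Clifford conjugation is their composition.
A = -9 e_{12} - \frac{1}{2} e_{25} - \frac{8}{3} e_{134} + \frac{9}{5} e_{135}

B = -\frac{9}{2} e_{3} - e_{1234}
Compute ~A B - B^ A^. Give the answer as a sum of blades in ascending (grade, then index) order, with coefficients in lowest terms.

first term: \frac{8}{3} e_{2} - 12 e_{14} + \frac{81}{10} e_{15} - 9 e_{34} - \frac{81}{2} e_{123} + \frac{9}{4} e_{235} - \frac{9}{5} e_{245} - \frac{1}{2} e_{1345}
second term: -\frac{8}{3} e_{2} + 12 e_{14} - \frac{81}{10} e_{15} + 9 e_{34} - \frac{81}{2} e_{123} + \frac{9}{4} e_{235} - \frac{9}{5} e_{245} - \frac{1}{2} e_{1345}
Answer: \frac{16}{3} e_{2} - 24 e_{14} + \frac{81}{5} e_{15} - 18 e_{34}


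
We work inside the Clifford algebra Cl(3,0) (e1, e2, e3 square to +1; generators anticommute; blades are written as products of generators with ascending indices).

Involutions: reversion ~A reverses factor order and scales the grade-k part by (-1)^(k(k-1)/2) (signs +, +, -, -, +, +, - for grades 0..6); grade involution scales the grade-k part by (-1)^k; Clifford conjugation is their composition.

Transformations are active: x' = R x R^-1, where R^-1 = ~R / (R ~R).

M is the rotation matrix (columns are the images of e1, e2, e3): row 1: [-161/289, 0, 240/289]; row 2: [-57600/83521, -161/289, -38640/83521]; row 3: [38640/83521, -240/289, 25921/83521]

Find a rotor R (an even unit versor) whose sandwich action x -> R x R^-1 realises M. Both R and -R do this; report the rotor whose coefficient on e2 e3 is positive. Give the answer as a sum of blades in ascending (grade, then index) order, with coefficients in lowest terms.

Method: write R = a + b12*e1 e2 + b13*e1 e3 + b23*e2 e3 with a^2 + b12^2 + b13^2 + b23^2 = 1 (so R^-1 = ~R). Expanding the columns R e_j ~R gives tr M = 4a^2 - 1 and, from the antisymmetric part, M21 - M12 = -4a*b12, M13 - M31 = 4a*b13, M32 - M23 = -4a*b23.
Here tr M = -67137/83521, so a^2 = (1 + tr M)/4 = 4096/83521 and a = ±64/289. Taking a = 64/289: M21 - M12 = -57600/83521, M13 - M31 = 30720/83521, M32 - M23 = -30720/83521, giving b12 = 225/289, b13 = 120/289, b23 = 120/289, i.e. R = 64/289 + 225/289*e1 e2 + 120/289*e1 e3 + 120/289*e2 e3.
Its e2 e3 coefficient is already positive.
Answer: 64/289 + 225/289*e1 e2 + 120/289*e1 e3 + 120/289*e2 e3. Why the constraint matters: R and -R act identically through the sandwich — M has trace -67137/83521 either way — so only the sign condition on e2 e3 picks one of the two preimages.


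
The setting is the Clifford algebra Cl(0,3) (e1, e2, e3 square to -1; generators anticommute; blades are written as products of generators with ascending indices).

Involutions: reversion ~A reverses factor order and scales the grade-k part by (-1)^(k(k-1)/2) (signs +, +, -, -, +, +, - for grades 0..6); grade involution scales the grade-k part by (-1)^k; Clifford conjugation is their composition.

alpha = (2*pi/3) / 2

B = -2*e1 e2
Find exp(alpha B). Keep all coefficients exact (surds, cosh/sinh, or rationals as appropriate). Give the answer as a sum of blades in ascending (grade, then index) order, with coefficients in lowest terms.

B^2 = (-2)^2*(e1 e2)^2 = 4*(-1) = -4 (a basis 2-blade squares to minus the product of its generators' squares).
B^2 = -4 — the negative square puts this in the circular regime; l = 2, alpha*l = 2*pi/3, so exp(alpha B) = cos(2*pi/3) + (sin(2*pi/3)/2)*B = -1/2 + (sqrt(3)/4)*B.
Answer: -1/2 - sqrt(3)/2*e1 e2


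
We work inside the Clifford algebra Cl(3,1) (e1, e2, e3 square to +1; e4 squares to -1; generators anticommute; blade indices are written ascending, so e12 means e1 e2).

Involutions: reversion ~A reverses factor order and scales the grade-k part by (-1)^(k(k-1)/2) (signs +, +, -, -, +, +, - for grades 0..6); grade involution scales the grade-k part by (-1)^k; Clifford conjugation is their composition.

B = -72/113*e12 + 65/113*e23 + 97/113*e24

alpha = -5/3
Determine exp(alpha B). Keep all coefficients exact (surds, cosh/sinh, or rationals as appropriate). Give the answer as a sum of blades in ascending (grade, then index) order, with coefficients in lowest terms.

B^2 term by term: the squares give (-72/113)^2*(e12)^2 + (65/113)^2*(e23)^2 + (97/113)^2*(e24)^2 = 5184/12769*(-1) + 4225/12769*(-1) + 9409/12769*(+1) = 0 (each basis 2-blade squares to minus the product of its generators' squares); cross terms between blades sharing an index anticommute and cancel. So B^2 = 0.
B^2 = 0, hence only two terms survive: exp(alpha B) = 1 + alpha B (parabolic case).
Answer: 1 + 120/113*e12 - 325/339*e23 - 485/339*e24


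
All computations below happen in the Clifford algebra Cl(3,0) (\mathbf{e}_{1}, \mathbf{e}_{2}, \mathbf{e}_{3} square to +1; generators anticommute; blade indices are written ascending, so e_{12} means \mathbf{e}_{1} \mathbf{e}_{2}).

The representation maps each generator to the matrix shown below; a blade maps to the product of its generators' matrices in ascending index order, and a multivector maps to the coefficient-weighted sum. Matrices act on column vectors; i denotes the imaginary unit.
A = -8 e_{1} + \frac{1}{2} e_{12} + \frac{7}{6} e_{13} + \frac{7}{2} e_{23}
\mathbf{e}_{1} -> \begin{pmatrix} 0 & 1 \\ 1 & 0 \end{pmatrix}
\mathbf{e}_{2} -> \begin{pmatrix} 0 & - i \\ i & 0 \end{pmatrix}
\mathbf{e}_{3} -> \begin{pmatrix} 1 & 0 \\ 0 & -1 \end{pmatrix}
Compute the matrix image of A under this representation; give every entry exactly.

Bivector images (products of the table entries): rho(e_{12}) = rho(\mathbf{e}_{1})rho(\mathbf{e}_{2}) = \begin{pmatrix} i & 0 \\ 0 & - i \end{pmatrix}; rho(e_{13}) = rho(\mathbf{e}_{1})rho(\mathbf{e}_{3}) = \begin{pmatrix} 0 & -1 \\ 1 & 0 \end{pmatrix}; rho(e_{23}) = rho(\mathbf{e}_{2})rho(\mathbf{e}_{3}) = \begin{pmatrix} 0 & i \\ i & 0 \end{pmatrix}.
M = (-8)*rho(e_{1}) + (\frac{1}{2})*rho(e_{12}) + (\frac{7}{6})*rho(e_{13}) + (\frac{7}{2})*rho(e_{23}), summed entrywise:
Answer: \begin{pmatrix} \frac{i}{2} & - \frac{55}{6} + \frac{7 i}{2} \\ - \frac{41}{6} + \frac{7 i}{2} & - \frac{i}{2} \end{pmatrix}


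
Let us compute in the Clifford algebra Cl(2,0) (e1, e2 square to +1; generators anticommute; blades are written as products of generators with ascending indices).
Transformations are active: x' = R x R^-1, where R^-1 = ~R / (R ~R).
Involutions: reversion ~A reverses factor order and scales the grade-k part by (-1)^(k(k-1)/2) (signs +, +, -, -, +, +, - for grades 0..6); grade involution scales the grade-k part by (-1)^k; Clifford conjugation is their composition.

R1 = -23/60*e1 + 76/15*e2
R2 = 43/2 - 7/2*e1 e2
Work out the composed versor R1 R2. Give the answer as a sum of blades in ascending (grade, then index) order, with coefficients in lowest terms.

Distribute over the terms of R1 (each basis-blade product reordered to ascending indices, repeated generators contracted through their squares):
(-23/60*e1) R2 = -989/120*e1 + 161/120*e2
(76/15*e2) R2 = 266/15*e1 + 1634/15*e2
Summing the partial products and collecting blades:
Answer: 1139/120*e1 + 4411/40*e2


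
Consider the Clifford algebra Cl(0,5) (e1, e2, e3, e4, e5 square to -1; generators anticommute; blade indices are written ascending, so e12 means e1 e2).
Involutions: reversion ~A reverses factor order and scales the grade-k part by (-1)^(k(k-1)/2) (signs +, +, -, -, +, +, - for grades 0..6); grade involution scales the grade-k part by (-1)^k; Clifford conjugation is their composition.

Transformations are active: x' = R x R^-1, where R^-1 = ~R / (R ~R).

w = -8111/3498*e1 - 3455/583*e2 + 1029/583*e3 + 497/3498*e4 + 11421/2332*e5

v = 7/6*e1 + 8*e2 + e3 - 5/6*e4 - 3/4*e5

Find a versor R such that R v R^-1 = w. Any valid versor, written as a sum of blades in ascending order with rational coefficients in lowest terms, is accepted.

Construction: equal norms (both -9737/144) license R = v + w = -2015/1749*e1 + 1209/583*e2 + 1612/583*e3 - 403/583*e4 + 2418/583*e5 — nothing changes along that direction, while (v - w)/2 changes sign, so v maps onto w.
Answer: -2015/1749*e1 + 1209/583*e2 + 1612/583*e3 - 403/583*e4 + 2418/583*e5


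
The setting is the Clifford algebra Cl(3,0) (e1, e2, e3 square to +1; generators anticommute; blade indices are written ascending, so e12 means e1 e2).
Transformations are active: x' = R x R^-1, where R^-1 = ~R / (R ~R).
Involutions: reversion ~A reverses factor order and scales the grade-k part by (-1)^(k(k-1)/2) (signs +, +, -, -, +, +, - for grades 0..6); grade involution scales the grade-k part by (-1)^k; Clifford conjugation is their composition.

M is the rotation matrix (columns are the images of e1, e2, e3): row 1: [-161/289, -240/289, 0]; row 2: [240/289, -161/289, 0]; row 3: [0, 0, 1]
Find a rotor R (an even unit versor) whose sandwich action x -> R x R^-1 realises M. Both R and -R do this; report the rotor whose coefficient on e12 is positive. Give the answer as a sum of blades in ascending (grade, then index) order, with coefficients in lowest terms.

Method: write R = a + b12*e12 + b13*e13 + b23*e23 with a^2 + b12^2 + b13^2 + b23^2 = 1 (so R^-1 = ~R). Expanding the columns R e_j ~R gives tr M = 4a^2 - 1 and, from the antisymmetric part, M21 - M12 = -4a*b12, M13 - M31 = 4a*b13, M32 - M23 = -4a*b23.
Here tr M = -33/289, so a^2 = (1 + tr M)/4 = 64/289 and a = ±8/17. Taking a = 8/17: M21 - M12 = 480/289, M13 - M31 = 0, M32 - M23 = 0, giving b12 = -15/17, b13 = 0, b23 = 0, i.e. R = 8/17 - 15/17*e12.
Its e12 coefficient is negative, so report the other preimage -R.
Answer: -8/17 + 15/17*e12. Note: both R and -R realise this M (trace -33/289); the covering map identifies them, and the e12-coefficient sign is the tie-breaker.


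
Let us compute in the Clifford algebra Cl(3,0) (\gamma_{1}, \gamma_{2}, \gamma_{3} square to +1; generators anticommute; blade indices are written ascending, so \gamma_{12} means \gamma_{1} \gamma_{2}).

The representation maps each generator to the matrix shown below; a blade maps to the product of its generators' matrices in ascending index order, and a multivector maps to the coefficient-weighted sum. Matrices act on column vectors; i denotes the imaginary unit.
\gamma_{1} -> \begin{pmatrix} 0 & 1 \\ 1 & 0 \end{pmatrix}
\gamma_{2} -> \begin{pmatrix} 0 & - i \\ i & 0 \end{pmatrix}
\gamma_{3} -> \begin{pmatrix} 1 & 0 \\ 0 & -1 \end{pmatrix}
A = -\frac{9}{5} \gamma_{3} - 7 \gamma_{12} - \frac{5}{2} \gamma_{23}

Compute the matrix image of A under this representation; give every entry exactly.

Bivector images (products of the table entries): rho(\gamma_{12}) = rho(\gamma_{1})rho(\gamma_{2}) = \begin{pmatrix} i & 0 \\ 0 & - i \end{pmatrix}; rho(\gamma_{23}) = rho(\gamma_{2})rho(\gamma_{3}) = \begin{pmatrix} 0 & i \\ i & 0 \end{pmatrix}.
M = (-\frac{9}{5})*rho(\gamma_{3}) + (-7)*rho(\gamma_{12}) + (-\frac{5}{2})*rho(\gamma_{23}), summed entrywise:
Answer: \begin{pmatrix} - \frac{9}{5} - 7 i & - \frac{5 i}{2} \\ - \frac{5 i}{2} & \frac{9}{5} + 7 i \end{pmatrix}


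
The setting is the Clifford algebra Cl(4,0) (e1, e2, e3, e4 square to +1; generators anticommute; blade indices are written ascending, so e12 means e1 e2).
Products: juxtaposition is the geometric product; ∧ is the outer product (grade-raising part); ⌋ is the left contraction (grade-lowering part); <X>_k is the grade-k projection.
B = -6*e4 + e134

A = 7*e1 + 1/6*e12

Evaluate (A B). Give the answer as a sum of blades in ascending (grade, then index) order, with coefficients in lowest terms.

step 1: -42*e14 + 7*e34 - e124 - 1/6*e234
Answer: -42*e14 + 7*e34 - e124 - 1/6*e234


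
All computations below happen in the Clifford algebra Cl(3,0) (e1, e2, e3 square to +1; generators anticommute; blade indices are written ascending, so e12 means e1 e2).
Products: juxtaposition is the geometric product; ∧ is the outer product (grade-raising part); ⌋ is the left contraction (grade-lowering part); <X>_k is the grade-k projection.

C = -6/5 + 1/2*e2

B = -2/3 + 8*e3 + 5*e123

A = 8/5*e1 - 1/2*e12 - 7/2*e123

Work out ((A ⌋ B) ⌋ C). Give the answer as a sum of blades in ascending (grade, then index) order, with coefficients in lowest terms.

step 1: 35/2 + 5/2*e3 + 8*e23
step 2: -21 + 35/4*e2
Answer: -21 + 35/4*e2


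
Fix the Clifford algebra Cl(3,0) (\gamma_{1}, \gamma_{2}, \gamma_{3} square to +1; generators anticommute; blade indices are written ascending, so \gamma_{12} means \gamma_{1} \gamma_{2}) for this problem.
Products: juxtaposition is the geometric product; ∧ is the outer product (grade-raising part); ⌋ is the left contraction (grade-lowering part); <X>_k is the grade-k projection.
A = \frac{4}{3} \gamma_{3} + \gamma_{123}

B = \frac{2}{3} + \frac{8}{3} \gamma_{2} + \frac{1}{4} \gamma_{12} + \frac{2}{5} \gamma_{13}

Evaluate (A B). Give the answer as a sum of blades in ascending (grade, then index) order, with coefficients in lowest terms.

step 1: -\frac{8}{15} \gamma_{1} + \frac{2}{5} \gamma_{2} + \frac{23}{36} \gamma_{3} - \frac{8}{3} \gamma_{13} - \frac{32}{9} \gamma_{23} + \gamma_{123}
Answer: -\frac{8}{15} \gamma_{1} + \frac{2}{5} \gamma_{2} + \frac{23}{36} \gamma_{3} - \frac{8}{3} \gamma_{13} - \frac{32}{9} \gamma_{23} + \gamma_{123}


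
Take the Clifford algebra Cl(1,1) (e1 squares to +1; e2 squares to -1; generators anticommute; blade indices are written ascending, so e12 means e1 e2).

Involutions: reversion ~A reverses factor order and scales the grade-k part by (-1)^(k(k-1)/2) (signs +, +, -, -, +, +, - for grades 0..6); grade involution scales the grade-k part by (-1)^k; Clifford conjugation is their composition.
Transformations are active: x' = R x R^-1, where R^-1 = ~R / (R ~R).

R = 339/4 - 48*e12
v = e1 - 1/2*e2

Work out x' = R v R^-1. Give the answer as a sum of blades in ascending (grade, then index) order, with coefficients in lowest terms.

~R = 339/4 + 48*e12, and R ~R = 78057/16, so R^-1 = ~R / (78057/16).
R v = 243/4*e1 + 45/8*e2
Answer: 3211/2891*e1 + 4021/5782*e2


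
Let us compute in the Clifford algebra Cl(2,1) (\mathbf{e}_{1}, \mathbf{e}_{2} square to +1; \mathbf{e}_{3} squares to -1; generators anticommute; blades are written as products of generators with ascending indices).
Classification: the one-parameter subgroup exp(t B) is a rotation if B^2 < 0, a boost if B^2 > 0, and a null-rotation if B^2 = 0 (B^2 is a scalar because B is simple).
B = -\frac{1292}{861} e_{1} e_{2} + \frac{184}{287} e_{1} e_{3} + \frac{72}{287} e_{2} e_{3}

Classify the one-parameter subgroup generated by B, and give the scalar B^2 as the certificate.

B^2 term by term: the squares give (-\frac{1292}{861})^2*(e_{1} e_{2})^2 + (\frac{184}{287})^2*(e_{1} e_{3})^2 + (\frac{72}{287})^2*(e_{2} e_{3})^2 = \frac{1669264}{741321}*(-1) + \frac{33856}{82369}*(+1) + \frac{5184}{82369}*(+1) = -\frac{16}{9} (each basis 2-blade squares to minus the product of its generators' squares); cross terms between blades sharing an index anticommute and cancel. So B^2 = -\frac{16}{9}.
Answer: rotation, certificate B^2 = -\frac{16}{9}. The scalar -\frac{16}{9} is the complete invariant here: its sign names the subgroup type.


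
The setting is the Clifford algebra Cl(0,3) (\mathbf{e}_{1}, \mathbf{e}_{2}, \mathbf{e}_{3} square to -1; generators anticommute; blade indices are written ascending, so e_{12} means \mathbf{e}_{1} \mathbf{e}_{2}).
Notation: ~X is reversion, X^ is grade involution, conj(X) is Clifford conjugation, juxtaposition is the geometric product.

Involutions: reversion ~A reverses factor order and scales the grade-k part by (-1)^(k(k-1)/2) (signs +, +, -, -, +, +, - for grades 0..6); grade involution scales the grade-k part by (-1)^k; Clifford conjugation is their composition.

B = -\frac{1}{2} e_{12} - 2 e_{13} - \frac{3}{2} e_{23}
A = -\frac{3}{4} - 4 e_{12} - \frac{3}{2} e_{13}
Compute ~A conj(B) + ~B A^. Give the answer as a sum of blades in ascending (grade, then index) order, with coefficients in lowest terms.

first term: -5 + \frac{15}{8} e_{12} - \frac{15}{2} e_{13} + \frac{49}{8} e_{23}
second term: 5 + \frac{15}{8} e_{12} - \frac{15}{2} e_{13} + \frac{49}{8} e_{23}
Answer: \frac{15}{4} e_{12} - 15 e_{13} + \frac{49}{4} e_{23}


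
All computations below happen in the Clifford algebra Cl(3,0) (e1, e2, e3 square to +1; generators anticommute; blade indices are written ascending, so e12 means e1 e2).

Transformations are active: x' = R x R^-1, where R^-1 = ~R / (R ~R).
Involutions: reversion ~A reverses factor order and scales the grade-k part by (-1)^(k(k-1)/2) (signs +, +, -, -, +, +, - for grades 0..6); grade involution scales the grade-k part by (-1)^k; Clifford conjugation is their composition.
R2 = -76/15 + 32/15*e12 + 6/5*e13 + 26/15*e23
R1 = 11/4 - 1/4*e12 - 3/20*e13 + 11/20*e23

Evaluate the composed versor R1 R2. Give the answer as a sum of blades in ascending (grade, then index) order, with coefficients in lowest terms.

Distribute over the terms of R1 (each basis-blade product reordered to ascending indices, repeated generators contracted through their squares):
(11/4) R2 = -209/15 + 88/15*e12 + 33/10*e13 + 143/30*e23
(-1/4*e12) R2 = 8/15 + 19/15*e12 - 13/30*e13 + 3/10*e23
(-3/20*e13) R2 = 9/50 + 13/50*e12 + 19/25*e13 - 8/25*e23
(11/20*e23) R2 = -143/150 + 33/50*e12 - 88/75*e13 - 209/75*e23
Summing the partial products and collecting blades:
Answer: -1063/75 + 604/75*e12 + 184/75*e13 + 49/25*e23


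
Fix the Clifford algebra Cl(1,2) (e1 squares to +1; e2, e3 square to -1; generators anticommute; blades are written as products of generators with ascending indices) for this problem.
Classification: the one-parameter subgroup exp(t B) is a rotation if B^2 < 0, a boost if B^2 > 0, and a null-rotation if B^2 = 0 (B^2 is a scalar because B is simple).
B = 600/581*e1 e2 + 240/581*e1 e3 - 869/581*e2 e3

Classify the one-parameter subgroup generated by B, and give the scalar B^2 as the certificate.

B^2 term by term: the squares give (600/581)^2*(e1 e2)^2 + (240/581)^2*(e1 e3)^2 + (-869/581)^2*(e2 e3)^2 = 360000/337561*(+1) + 57600/337561*(+1) + 755161/337561*(-1) = -1 (each basis 2-blade squares to minus the product of its generators' squares); cross terms between blades sharing an index anticommute and cancel. So B^2 = -1.
Answer: rotation, certificate B^2 = -1. The invariant at work: B^2 = -1 is unchanged by conjugation, hence its sign classifies the subgroup whatever basis B is written in.
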